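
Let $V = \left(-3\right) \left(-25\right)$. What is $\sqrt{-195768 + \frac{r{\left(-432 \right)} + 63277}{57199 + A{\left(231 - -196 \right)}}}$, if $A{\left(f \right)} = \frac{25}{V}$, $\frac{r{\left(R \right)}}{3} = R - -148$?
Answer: $\frac{i \sqrt{117643421381478}}{24514} \approx 442.46 i$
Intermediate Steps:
$V = 75$
$r{\left(R \right)} = 444 + 3 R$ ($r{\left(R \right)} = 3 \left(R - -148\right) = 3 \left(R + 148\right) = 3 \left(148 + R\right) = 444 + 3 R$)
$A{\left(f \right)} = \frac{1}{3}$ ($A{\left(f \right)} = \frac{25}{75} = 25 \cdot \frac{1}{75} = \frac{1}{3}$)
$\sqrt{-195768 + \frac{r{\left(-432 \right)} + 63277}{57199 + A{\left(231 - -196 \right)}}} = \sqrt{-195768 + \frac{\left(444 + 3 \left(-432\right)\right) + 63277}{57199 + \frac{1}{3}}} = \sqrt{-195768 + \frac{\left(444 - 1296\right) + 63277}{\frac{171598}{3}}} = \sqrt{-195768 + \left(-852 + 63277\right) \frac{3}{171598}} = \sqrt{-195768 + 62425 \cdot \frac{3}{171598}} = \sqrt{-195768 + \frac{187275}{171598}} = \sqrt{- \frac{33593209989}{171598}} = \frac{i \sqrt{117643421381478}}{24514}$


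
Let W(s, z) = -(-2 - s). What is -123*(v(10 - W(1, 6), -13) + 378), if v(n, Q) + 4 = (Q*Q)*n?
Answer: -191511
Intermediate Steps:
W(s, z) = 2 + s
v(n, Q) = -4 + n*Q² (v(n, Q) = -4 + (Q*Q)*n = -4 + Q²*n = -4 + n*Q²)
-123*(v(10 - W(1, 6), -13) + 378) = -123*((-4 + (10 - (2 + 1))*(-13)²) + 378) = -123*((-4 + (10 - 1*3)*169) + 378) = -123*((-4 + (10 - 3)*169) + 378) = -123*((-4 + 7*169) + 378) = -123*((-4 + 1183) + 378) = -123*(1179 + 378) = -123*1557 = -191511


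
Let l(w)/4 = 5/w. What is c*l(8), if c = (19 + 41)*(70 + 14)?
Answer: 12600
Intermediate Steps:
l(w) = 20/w (l(w) = 4*(5/w) = 20/w)
c = 5040 (c = 60*84 = 5040)
c*l(8) = 5040*(20/8) = 5040*(20*(⅛)) = 5040*(5/2) = 12600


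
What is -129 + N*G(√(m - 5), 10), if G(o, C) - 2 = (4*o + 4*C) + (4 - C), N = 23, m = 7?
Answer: 699 + 92*√2 ≈ 829.11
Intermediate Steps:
G(o, C) = 6 + 3*C + 4*o (G(o, C) = 2 + ((4*o + 4*C) + (4 - C)) = 2 + ((4*C + 4*o) + (4 - C)) = 2 + (4 + 3*C + 4*o) = 6 + 3*C + 4*o)
-129 + N*G(√(m - 5), 10) = -129 + 23*(6 + 3*10 + 4*√(7 - 5)) = -129 + 23*(6 + 30 + 4*√2) = -129 + 23*(36 + 4*√2) = -129 + (828 + 92*√2) = 699 + 92*√2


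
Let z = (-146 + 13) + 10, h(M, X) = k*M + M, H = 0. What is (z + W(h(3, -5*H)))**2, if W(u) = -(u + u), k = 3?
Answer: 21609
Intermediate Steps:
h(M, X) = 4*M (h(M, X) = 3*M + M = 4*M)
z = -123 (z = -133 + 10 = -123)
W(u) = -2*u
(z + W(h(3, -5*H)))**2 = (-123 - 8*3)**2 = (-123 - 2*12)**2 = (-123 - 24)**2 = (-147)**2 = 21609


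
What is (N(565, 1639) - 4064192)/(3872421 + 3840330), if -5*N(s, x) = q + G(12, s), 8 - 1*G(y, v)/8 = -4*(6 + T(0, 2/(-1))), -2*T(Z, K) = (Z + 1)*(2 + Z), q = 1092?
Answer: -6774092/12854585 ≈ -0.52698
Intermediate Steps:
T(Z, K) = -(1 + Z)*(2 + Z)/2 (T(Z, K) = -(Z + 1)*(2 + Z)/2 = -(1 + Z)*(2 + Z)/2)
G(y, v) = 224 (G(y, v) = 64 - (-32)*(6 + (-1 - 3/2*0 - 1/2*0**2)) = 64 - (-32)*(6 + (-1 + 0 - 1/2*0)) = 64 - (-32)*(6 + (-1 + 0 + 0)) = 64 - (-32)*(6 - 1) = 64 - (-32)*5 = 64 - 8*(-20) = 64 + 160 = 224)
N(s, x) = -1316/5 (N(s, x) = -(1092 + 224)/5 = -1/5*1316 = -1316/5)
(N(565, 1639) - 4064192)/(3872421 + 3840330) = (-1316/5 - 4064192)/(3872421 + 3840330) = -20322276/5/7712751 = -20322276/5*1/7712751 = -6774092/12854585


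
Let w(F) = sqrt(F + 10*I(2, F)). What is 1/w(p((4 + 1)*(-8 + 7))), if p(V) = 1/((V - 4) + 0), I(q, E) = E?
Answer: -3*I*sqrt(11)/11 ≈ -0.90453*I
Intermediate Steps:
p(V) = 1/(-4 + V) (p(V) = 1/((-4 + V) + 0) = 1/(-4 + V))
w(F) = sqrt(11)*sqrt(F) (w(F) = sqrt(F + 10*F) = sqrt(11*F) = sqrt(11)*sqrt(F))
1/w(p((4 + 1)*(-8 + 7))) = 1/(sqrt(11)*sqrt(1/(-4 + (4 + 1)*(-8 + 7)))) = 1/(sqrt(11)*sqrt(1/(-4 + 5*(-1)))) = 1/(sqrt(11)*sqrt(1/(-4 - 5))) = 1/(sqrt(11)*sqrt(1/(-9))) = 1/(sqrt(11)*sqrt(-1/9)) = 1/(sqrt(11)*(I/3)) = 1/(I*sqrt(11)/3) = -3*I*sqrt(11)/11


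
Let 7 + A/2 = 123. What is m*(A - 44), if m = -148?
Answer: -27824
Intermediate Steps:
A = 232 (A = -14 + 2*123 = -14 + 246 = 232)
m*(A - 44) = -148*(232 - 44) = -148*188 = -27824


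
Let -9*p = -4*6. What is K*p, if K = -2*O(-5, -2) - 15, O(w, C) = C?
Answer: -88/3 ≈ -29.333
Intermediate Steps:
K = -11 (K = -2*(-2) - 15 = 4 - 15 = -11)
p = 8/3 (p = -(-4)*6/9 = -⅑*(-24) = 8/3 ≈ 2.6667)
K*p = -11*8/3 = -88/3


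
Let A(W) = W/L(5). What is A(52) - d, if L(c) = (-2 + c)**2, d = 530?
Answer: -4718/9 ≈ -524.22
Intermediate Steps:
A(W) = W/9 (A(W) = W/((-2 + 5)**2) = W/(3**2) = W/9)
A(52) - d = (1/9)*52 - 1*530 = 52/9 - 530 = -4718/9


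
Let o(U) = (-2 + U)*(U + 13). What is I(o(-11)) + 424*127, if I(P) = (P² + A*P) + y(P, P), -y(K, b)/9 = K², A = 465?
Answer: 36350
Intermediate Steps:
o(U) = (-2 + U)*(13 + U)
y(K, b) = -9*K²
I(P) = -8*P² + 465*P (I(P) = (P² + 465*P) - 9*P² = -8*P² + 465*P)
I(o(-11)) + 424*127 = (-26 + (-11)² + 11*(-11))*(465 - 8*(-26 + (-11)² + 11*(-11))) + 424*127 = (-26 + 121 - 121)*(465 - 8*(-26 + 121 - 121)) + 53848 = -26*(465 - 8*(-26)) + 53848 = -26*(465 + 208) + 53848 = -26*673 + 53848 = -17498 + 53848 = 36350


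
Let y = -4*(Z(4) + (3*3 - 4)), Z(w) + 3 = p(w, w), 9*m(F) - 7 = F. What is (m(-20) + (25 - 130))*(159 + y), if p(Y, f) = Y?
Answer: -14370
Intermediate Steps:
m(F) = 7/9 + F/9
Z(w) = -3 + w
y = -24 (y = -4*((-3 + 4) + (3*3 - 4)) = -4*(1 + (9 - 4)) = -4*(1 + 5) = -4*6 = -24)
(m(-20) + (25 - 130))*(159 + y) = ((7/9 + (1/9)*(-20)) + (25 - 130))*(159 - 24) = ((7/9 - 20/9) - 105)*135 = (-13/9 - 105)*135 = -958/9*135 = -14370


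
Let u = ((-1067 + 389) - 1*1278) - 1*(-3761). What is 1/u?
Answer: 1/1805 ≈ 0.00055402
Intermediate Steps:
u = 1805 (u = (-678 - 1278) + 3761 = -1956 + 3761 = 1805)
1/u = 1/1805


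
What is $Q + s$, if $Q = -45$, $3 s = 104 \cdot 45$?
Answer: $1515$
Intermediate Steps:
$s = 1560$ ($s = \frac{104 \cdot 45}{3} = \frac{1}{3} \cdot 4680 = 1560$)
$Q + s = -45 + 1560 = 1515$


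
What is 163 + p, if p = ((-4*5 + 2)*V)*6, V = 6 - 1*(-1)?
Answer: -593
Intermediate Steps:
V = 7 (V = 6 + 1 = 7)
p = -756 (p = ((-4*5 + 2)*7)*6 = ((-20 + 2)*7)*6 = -18*7*6 = -126*6 = -756)
163 + p = 163 - 756 = -593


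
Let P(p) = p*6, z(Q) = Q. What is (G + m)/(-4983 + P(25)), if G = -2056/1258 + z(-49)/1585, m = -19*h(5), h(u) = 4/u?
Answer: 16814069/4818331845 ≈ 0.0034896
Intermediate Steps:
P(p) = 6*p
m = -76/5 ≈ -15.200
G = -1660201/996965 (G = -2056/1258 - 49/1585 = -2056*1/1258 - 49*1/1585 = -1028/629 - 49/1585 = -1660201/996965 ≈ -1.6653)
(G + m)/(-4983 + P(25)) = (-1660201/996965 - 76/5)/(-4983 + 6*25) = -16814069/(996965*(-4983 + 150)) = -16814069/996965/(-4833) = -16814069/996965*(-1/4833) = 16814069/4818331845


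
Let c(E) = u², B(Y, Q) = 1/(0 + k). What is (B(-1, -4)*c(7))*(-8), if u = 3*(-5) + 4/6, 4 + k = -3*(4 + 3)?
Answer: 14792/225 ≈ 65.742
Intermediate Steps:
k = -25 (k = -4 - 3*(4 + 3) = -4 - 3*7 = -4 - 21 = -25)
u = -43/3 (u = -15 + 4*(⅙) = -15 + ⅔ = -43/3 ≈ -14.333)
B(Y, Q) = -1/25 (B(Y, Q) = 1/(0 - 25) = 1/(-25) = -1/25)
c(E) = 1849/9 (c(E) = (-43/3)² = 1849/9)
(B(-1, -4)*c(7))*(-8) = -1/25*1849/9*(-8) = -1849/225*(-8) = 14792/225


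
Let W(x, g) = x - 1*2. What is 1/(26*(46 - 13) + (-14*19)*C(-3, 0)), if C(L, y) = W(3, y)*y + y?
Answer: 1/858 ≈ 0.0011655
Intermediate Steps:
W(x, g) = -2 + x (W(x, g) = x - 2 = -2 + x)
C(L, y) = 2*y (C(L, y) = (-2 + 3)*y + y = 1*y + y = y + y = 2*y)
1/(26*(46 - 13) + (-14*19)*C(-3, 0)) = 1/(26*(46 - 13) + (-14*19)*(2*0)) = 1/(26*33 - 266*0) = 1/(858 + 0) = 1/858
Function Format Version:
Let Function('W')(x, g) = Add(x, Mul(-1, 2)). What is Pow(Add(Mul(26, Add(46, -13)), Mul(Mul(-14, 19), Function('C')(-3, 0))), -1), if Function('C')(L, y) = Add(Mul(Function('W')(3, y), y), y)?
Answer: Rational(1, 858) ≈ 0.0011655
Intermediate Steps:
Function('W')(x, g) = Add(-2, x) (Function('W')(x, g) = Add(x, -2) = Add(-2, x))
Function('C')(L, y) = Mul(2, y) (Function('C')(L, y) = Add(Mul(Add(-2, 3), y), y) = Add(Mul(1, y), y) = Add(y, y) = Mul(2, y))
Pow(Add(Mul(26, Add(46, -13)), Mul(Mul(-14, 19), Function('C')(-3, 0))), -1) = Pow(Add(Mul(26, Add(46, -13)), Mul(Mul(-14, 19), Mul(2, 0))), -1) = Pow(Add(Mul(26, 33), Mul(-266, 0)), -1) = Pow(Add(858, 0), -1) = Pow(858, -1) = Rational(1, 858)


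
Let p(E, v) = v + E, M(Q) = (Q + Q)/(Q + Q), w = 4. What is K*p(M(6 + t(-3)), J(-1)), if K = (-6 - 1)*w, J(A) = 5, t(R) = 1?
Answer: -168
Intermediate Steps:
M(Q) = 1 (M(Q) = (2*Q)/((2*Q)) = (2*Q)*(1/(2*Q)) = 1)
p(E, v) = E + v
K = -28 (K = (-6 - 1)*4 = -7*4 = -28)
K*p(M(6 + t(-3)), J(-1)) = -28*(1 + 5) = -28*6 = -168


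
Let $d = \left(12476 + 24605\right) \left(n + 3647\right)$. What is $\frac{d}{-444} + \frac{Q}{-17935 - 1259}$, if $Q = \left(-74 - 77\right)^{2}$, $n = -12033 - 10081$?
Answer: $\frac{730197661433}{473452} \approx 1.5423 \cdot 10^{6}$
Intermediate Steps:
$n = -22114$
$d = -684774827$ ($d = \left(12476 + 24605\right) \left(-22114 + 3647\right) = 37081 \left(-18467\right) = -684774827$)
$Q = 22801$ ($Q = \left(-151\right)^{2} = 22801$)
$\frac{d}{-444} + \frac{Q}{-17935 - 1259} = - \frac{684774827}{-444} + \frac{22801}{-17935 - 1259} = \left(-684774827\right) \left(- \frac{1}{444}\right) + \frac{22801}{-19194} = \frac{684774827}{444} + 22801 \left(- \frac{1}{19194}\right) = \frac{684774827}{444} - \frac{22801}{19194} = \frac{730197661433}{473452}$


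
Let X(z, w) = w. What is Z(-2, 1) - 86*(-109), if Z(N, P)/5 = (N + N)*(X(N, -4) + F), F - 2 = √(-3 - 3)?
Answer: 9414 - 20*I*√6 ≈ 9414.0 - 48.99*I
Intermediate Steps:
F = 2 + I*√6 (F = 2 + √(-3 - 3) = 2 + √(-6) = 2 + I*√6 ≈ 2.0 + 2.4495*I)
Z(N, P) = 10*N*(-2 + I*√6) (Z(N, P) = 5*((N + N)*(-4 + (2 + I*√6))) = 5*((2*N)*(-2 + I*√6)) = 5*(2*N*(-2 + I*√6)) = 10*N*(-2 + I*√6))
Z(-2, 1) - 86*(-109) = 10*(-2)*(-2 + I*√6) - 86*(-109) = (40 - 20*I*√6) + 9374 = 9414 - 20*I*√6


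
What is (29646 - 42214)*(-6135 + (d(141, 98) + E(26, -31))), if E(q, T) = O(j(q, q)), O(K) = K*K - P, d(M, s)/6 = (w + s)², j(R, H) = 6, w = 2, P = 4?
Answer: -677377496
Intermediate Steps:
d(M, s) = 6*(2 + s)²
O(K) = -4 + K² (O(K) = K*K - 1*4 = K² - 4 = -4 + K²)
E(q, T) = 32 (E(q, T) = -4 + 6² = -4 + 36 = 32)
(29646 - 42214)*(-6135 + (d(141, 98) + E(26, -31))) = (29646 - 42214)*(-6135 + (6*(2 + 98)² + 32)) = -12568*(-6135 + (6*100² + 32)) = -12568*(-6135 + (6*10000 + 32)) = -12568*(-6135 + (60000 + 32)) = -12568*(-6135 + 60032) = -12568*53897 = -677377496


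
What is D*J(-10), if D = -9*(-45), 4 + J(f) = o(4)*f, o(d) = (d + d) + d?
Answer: -50220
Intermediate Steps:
o(d) = 3*d (o(d) = 2*d + d = 3*d)
J(f) = -4 + 12*f (J(f) = -4 + (3*4)*f = -4 + 12*f)
D = 405
D*J(-10) = 405*(-4 + 12*(-10)) = 405*(-4 - 120) = 405*(-124) = -50220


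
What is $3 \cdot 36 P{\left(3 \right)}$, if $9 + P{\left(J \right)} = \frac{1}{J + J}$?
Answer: $-954$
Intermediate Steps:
$P{\left(J \right)} = -9 + \frac{1}{2 J}$ ($P{\left(J \right)} = -9 + \frac{1}{J + J} = -9 + \frac{1}{2 J}$)
$3 \cdot 36 P{\left(3 \right)} = 3 \cdot 36 \left(-9 + \frac{1}{2 \cdot 3}\right) = 108 \left(-9 + \frac{1}{2} \cdot \frac{1}{3}\right) = 108 \left(-9 + \frac{1}{6}\right) = 108 \left(- \frac{53}{6}\right) = -954$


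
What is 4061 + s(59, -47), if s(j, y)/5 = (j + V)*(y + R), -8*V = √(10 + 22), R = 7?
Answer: -7739 + 100*√2 ≈ -7597.6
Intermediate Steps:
V = -√2/2 (V = -√(10 + 22)/8 = -√2/2 ≈ -0.70711)
s(j, y) = 5*(7 + y)*(j - √2/2) (s(j, y) = 5*((j - √2/2)*(y + 7)) = 5*((j - √2/2)*(7 + y)) = 5*((7 + y)*(j - √2/2)) = 5*(7 + y)*(j - √2/2))
4061 + s(59, -47) = 4061 + (35*59 - 35*√2/2 + 5*59*(-47) - 5/2*(-47)*√2) = 4061 + (2065 - 35*√2/2 - 13865 + 235*√2/2) = 4061 + (-11800 + 100*√2) = -7739 + 100*√2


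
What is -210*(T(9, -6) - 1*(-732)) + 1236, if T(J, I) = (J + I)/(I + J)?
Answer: -152694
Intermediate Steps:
T(J, I) = 1 (T(J, I) = (I + J)/(I + J) = 1)
-210*(T(9, -6) - 1*(-732)) + 1236 = -210*(1 - 1*(-732)) + 1236 = -210*(1 + 732) + 1236 = -210*733 + 1236 = -153930 + 1236 = -152694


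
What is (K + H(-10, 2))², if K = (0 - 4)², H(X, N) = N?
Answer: 324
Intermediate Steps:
K = 16 (K = (-4)² = 16)
(K + H(-10, 2))² = (16 + 2)² = 18² = 324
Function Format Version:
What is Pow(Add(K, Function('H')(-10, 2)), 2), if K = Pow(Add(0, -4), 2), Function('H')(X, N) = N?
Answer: 324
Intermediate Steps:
K = 16 (K = Pow(-4, 2) = 16)
Pow(Add(K, Function('H')(-10, 2)), 2) = Pow(Add(16, 2), 2) = Pow(18, 2) = 324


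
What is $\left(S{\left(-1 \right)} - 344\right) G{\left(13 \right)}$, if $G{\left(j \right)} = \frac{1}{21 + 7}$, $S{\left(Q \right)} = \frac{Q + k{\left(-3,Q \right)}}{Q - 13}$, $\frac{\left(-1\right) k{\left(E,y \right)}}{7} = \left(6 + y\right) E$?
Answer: $- \frac{615}{49} \approx -12.551$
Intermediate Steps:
$k{\left(E,y \right)} = - 7 E \left(6 + y\right)$ ($k{\left(E,y \right)} = - 7 \left(6 + y\right) E = - 7 E \left(6 + y\right)$)
$S{\left(Q \right)} = \frac{126 + 22 Q}{-13 + Q}$ ($S{\left(Q \right)} = \frac{Q - - 21 \left(6 + Q\right)}{Q - 13} = \frac{Q + \left(126 + 21 Q\right)}{-13 + Q} = \frac{126 + 22 Q}{-13 + Q}$)
$G{\left(j \right)} = \frac{1}{28}$
$\left(S{\left(-1 \right)} - 344\right) G{\left(13 \right)} = \left(\frac{2 \left(63 + 11 \left(-1\right)\right)}{-13 - 1} - 344\right) \frac{1}{28} = \left(\frac{2 \left(63 - 11\right)}{-14} - 344\right) \frac{1}{28} = \left(2 \left(- \frac{1}{14}\right) 52 - 344\right) \frac{1}{28} = \left(- \frac{52}{7} - 344\right) \frac{1}{28} = \left(- \frac{2460}{7}\right) \frac{1}{28} = - \frac{615}{49}$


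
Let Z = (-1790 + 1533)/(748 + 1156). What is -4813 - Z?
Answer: -9163695/1904 ≈ -4812.9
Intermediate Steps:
Z = -257/1904 ≈ -0.13498
-4813 - Z = -4813 - 1*(-257/1904) = -4813 + 257/1904 = -9163695/1904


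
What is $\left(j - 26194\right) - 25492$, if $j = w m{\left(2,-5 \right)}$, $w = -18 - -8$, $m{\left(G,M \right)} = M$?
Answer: $-51636$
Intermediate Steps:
$w = -10$ ($w = -18 + 8 = -10$)
$j = 50$ ($j = \left(-10\right) \left(-5\right) = 50$)
$\left(j - 26194\right) - 25492 = \left(50 - 26194\right) - 25492 = -26144 - 25492 = -51636$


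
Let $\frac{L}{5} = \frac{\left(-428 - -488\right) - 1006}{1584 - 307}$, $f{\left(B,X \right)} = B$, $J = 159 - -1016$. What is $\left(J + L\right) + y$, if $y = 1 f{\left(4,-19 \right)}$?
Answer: $\frac{1500853}{1277} \approx 1175.3$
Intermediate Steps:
$J = 1175$ ($J = 159 + 1016 = 1175$)
$y = 4$ ($y = 1 \cdot 4 = 4$)
$L = - \frac{4730}{1277}$ ($L = 5 \frac{\left(-428 - -488\right) - 1006}{1584 - 307} = 5 \frac{\left(-428 + 488\right) - 1006}{1277} = 5 \left(60 - 1006\right) \frac{1}{1277} = 5 \left(\left(-946\right) \frac{1}{1277}\right) = 5 \left(- \frac{946}{1277}\right) = - \frac{4730}{1277} \approx -3.704$)
$\left(J + L\right) + y = \left(1175 - \frac{4730}{1277}\right) + 4 = \frac{1495745}{1277} + 4 = \frac{1500853}{1277}$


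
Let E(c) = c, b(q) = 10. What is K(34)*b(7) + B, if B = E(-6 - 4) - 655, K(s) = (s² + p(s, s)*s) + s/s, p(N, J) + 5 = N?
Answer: 20765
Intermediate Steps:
p(N, J) = -5 + N
K(s) = 1 + s² + s*(-5 + s) (K(s) = (s² + (-5 + s)*s) + s/s = (s² + s*(-5 + s)) + 1 = 1 + s² + s*(-5 + s))
B = -665 (B = (-6 - 4) - 655 = -10 - 655 = -665)
K(34)*b(7) + B = (1 + 34² + 34*(-5 + 34))*10 - 665 = (1 + 1156 + 34*29)*10 - 665 = (1 + 1156 + 986)*10 - 665 = 2143*10 - 665 = 21430 - 665 = 20765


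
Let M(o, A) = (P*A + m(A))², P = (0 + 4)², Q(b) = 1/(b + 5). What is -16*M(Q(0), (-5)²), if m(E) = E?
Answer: -2890000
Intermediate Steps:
Q(b) = 1/(5 + b)
P = 16 (P = 4² = 16)
M(o, A) = 289*A² (M(o, A) = (16*A + A)² = (17*A)² = 289*A²)
-16*M(Q(0), (-5)²) = -4624*((-5)²)² = -4624*25² = -4624*625 = -16*180625 = -2890000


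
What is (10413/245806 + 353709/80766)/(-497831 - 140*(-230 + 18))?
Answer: -2438466967/258169247477911 ≈ -9.4452e-6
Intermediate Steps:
(10413/245806 + 353709/80766)/(-497831 - 140*(-230 + 18)) = (10413*(1/245806) + 353709*(1/80766))/(-497831 - 140*(-212)) = (10413/245806 + 39301/8974)/(-497831 + 29680) = (2438466967/551465761)/(-468151) = (2438466967/551465761)*(-1/468151) = -2438466967/258169247477911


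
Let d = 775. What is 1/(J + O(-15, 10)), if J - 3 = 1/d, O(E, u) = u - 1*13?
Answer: 775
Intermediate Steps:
O(E, u) = -13 + u (O(E, u) = u - 13 = -13 + u)
J = 2326/775 (J = 3 + 1/775 = 2326/775 ≈ 3.0013)
1/(J + O(-15, 10)) = 1/(2326/775 + (-13 + 10)) = 1/(2326/775 - 3) = 1/(1/775) = 775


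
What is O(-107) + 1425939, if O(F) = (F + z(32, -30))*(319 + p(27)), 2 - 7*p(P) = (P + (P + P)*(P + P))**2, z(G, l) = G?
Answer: 94201089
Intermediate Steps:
p(P) = 2/7 - (P + 4*P**2)**2/7 (p(P) = 2/7 - (P + (P + P)*(P + P))**2/7 = 2/7 - (P + (2*P)*(2*P))**2/7 = 2/7 - (P + 4*P**2)**2/7)
O(F) = -39584064 - 1237002*F (O(F) = (F + 32)*(319 + (2/7 - 1/7*27**2*(1 + 4*27)**2)) = (32 + F)*(319 + (2/7 - 1/7*729*(1 + 108)**2)) = (32 + F)*(319 + (2/7 - 1/7*729*109**2)) = (32 + F)*(319 + (2/7 - 1/7*729*11881)) = (32 + F)*(319 + (2/7 - 8661249/7)) = (32 + F)*(319 - 1237321) = (32 + F)*(-1237002) = -39584064 - 1237002*F)
O(-107) + 1425939 = (-39584064 - 1237002*(-107)) + 1425939 = (-39584064 + 132359214) + 1425939 = 92775150 + 1425939 = 94201089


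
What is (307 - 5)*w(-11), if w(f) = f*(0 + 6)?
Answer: -19932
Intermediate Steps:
w(f) = 6*f (w(f) = f*6 = 6*f)
(307 - 5)*w(-11) = (307 - 5)*(6*(-11)) = 302*(-66) = -19932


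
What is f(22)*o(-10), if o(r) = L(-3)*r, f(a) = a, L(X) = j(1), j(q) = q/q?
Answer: -220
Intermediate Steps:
j(q) = 1
L(X) = 1
o(r) = r (o(r) = 1*r = r)
f(22)*o(-10) = 22*(-10) = -220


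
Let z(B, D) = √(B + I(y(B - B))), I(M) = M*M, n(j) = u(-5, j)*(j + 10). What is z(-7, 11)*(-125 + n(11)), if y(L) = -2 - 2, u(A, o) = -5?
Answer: -690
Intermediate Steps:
y(L) = -4
n(j) = -50 - 5*j (n(j) = -5*(j + 10) = -5*(10 + j) = -50 - 5*j)
I(M) = M²
z(B, D) = √(16 + B) (z(B, D) = √(B + (-4)²) = √(B + 16) = √(16 + B))
z(-7, 11)*(-125 + n(11)) = √(16 - 7)*(-125 + (-50 - 5*11)) = √9*(-125 + (-50 - 55)) = 3*(-125 - 105) = 3*(-230) = -690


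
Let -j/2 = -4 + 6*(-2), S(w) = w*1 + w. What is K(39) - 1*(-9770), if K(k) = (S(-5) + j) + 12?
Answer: 9804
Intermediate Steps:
S(w) = 2*w (S(w) = w + w = 2*w)
j = 32 (j = -2*(-4 + 6*(-2)) = -2*(-4 - 12) = -2*(-16) = 32)
K(k) = 34 (K(k) = (2*(-5) + 32) + 12 = (-10 + 32) + 12 = 22 + 12 = 34)
K(39) - 1*(-9770) = 34 - 1*(-9770) = 34 + 9770 = 9804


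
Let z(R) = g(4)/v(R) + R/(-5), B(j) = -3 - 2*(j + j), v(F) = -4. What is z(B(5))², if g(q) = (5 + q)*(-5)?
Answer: 100489/400 ≈ 251.22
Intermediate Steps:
B(j) = -3 - 4*j
g(q) = -25 - 5*q
z(R) = 45/4 - R/5 (z(R) = (-25 - 5*4)/(-4) + R/(-5) = (-25 - 20)*(-¼) + R*(-⅕) = -45*(-¼) - R/5 = 45/4 - R/5)
z(B(5))² = (45/4 - (-3 - 4*5)/5)² = (45/4 - (-3 - 20)/5)² = (45/4 - ⅕*(-23))² = (45/4 + 23/5)² = (317/20)² = 100489/400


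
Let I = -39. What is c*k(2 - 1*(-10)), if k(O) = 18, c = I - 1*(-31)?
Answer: -144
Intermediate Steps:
c = -8 (c = -39 - 1*(-31) = -39 + 31 = -8)
c*k(2 - 1*(-10)) = -8*18 = -144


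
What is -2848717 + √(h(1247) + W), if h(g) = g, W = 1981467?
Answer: -2848717 + √1982714 ≈ -2.8473e+6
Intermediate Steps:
-2848717 + √(h(1247) + W) = -2848717 + √(1247 + 1981467) = -2848717 + √1982714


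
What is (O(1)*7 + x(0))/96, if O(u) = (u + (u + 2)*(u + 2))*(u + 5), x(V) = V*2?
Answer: 35/8 ≈ 4.3750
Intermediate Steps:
x(V) = 2*V
O(u) = (5 + u)*(u + (2 + u)²) (O(u) = (u + (2 + u)*(2 + u))*(5 + u) = (u + (2 + u)²)*(5 + u) = (5 + u)*(u + (2 + u)²))
(O(1)*7 + x(0))/96 = ((20 + 1³ + 10*1² + 29*1)*7 + 2*0)/96 = ((20 + 1 + 10*1 + 29)*7 + 0)*(1/96) = ((20 + 1 + 10 + 29)*7 + 0)*(1/96) = (60*7 + 0)*(1/96) = (420 + 0)*(1/96) = 420*(1/96) = 35/8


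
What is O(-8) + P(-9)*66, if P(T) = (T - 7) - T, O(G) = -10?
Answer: -472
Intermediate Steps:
P(T) = -7 (P(T) = (-7 + T) - T = -7)
O(-8) + P(-9)*66 = -10 - 7*66 = -10 - 462 = -472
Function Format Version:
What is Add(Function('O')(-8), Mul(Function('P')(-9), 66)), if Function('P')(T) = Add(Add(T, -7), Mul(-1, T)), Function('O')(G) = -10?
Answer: -472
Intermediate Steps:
Function('P')(T) = -7 (Function('P')(T) = Add(Add(-7, T), Mul(-1, T)) = -7)
Add(Function('O')(-8), Mul(Function('P')(-9), 66)) = Add(-10, Mul(-7, 66)) = Add(-10, -462) = -472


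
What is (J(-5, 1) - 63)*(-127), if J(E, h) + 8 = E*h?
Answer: 9652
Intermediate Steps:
J(E, h) = -8 + E*h
(J(-5, 1) - 63)*(-127) = ((-8 - 5*1) - 63)*(-127) = ((-8 - 5) - 63)*(-127) = (-13 - 63)*(-127) = -76*(-127) = 9652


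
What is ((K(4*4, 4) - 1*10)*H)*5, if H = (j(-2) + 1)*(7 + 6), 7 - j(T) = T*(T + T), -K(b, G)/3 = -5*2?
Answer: 0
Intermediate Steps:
K(b, G) = 30 (K(b, G) = -(-15)*2 = -3*(-10) = 30)
j(T) = 7 - 2*T² (j(T) = 7 - T*(T + T) = 7 - T*2*T = 7 - 2*T²)
H = 0 (H = ((7 - 2*(-2)²) + 1)*(7 + 6) = ((7 - 2*4) + 1)*13 = ((7 - 8) + 1)*13 = (-1 + 1)*13 = 0*13 = 0)
((K(4*4, 4) - 1*10)*H)*5 = ((30 - 1*10)*0)*5 = ((30 - 10)*0)*5 = (20*0)*5 = 0*5 = 0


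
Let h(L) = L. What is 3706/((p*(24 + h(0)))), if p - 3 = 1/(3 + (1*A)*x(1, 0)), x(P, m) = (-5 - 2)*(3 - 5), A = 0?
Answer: 1853/40 ≈ 46.325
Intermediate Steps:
x(P, m) = 14 (x(P, m) = -7*(-2) = 14)
p = 10/3 (p = 3 + 1/(3 + (1*0)*14) = 3 + 1/(3 + 0*14) = 3 + 1/(3 + 0) = 3 + 1/3 = 3 + ⅓ = 10/3 ≈ 3.3333)
3706/((p*(24 + h(0)))) = 3706/((10*(24 + 0)/3)) = 3706/(((10/3)*24)) = 3706/80 = 3706*(1/80) = 1853/40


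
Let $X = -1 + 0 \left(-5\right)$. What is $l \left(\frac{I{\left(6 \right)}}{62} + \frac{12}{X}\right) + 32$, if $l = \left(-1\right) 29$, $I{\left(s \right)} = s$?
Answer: $\frac{11693}{31} \approx 377.19$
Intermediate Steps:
$X = -1$ ($X = -1 + 0 = -1$)
$l = -29$
$l \left(\frac{I{\left(6 \right)}}{62} + \frac{12}{X}\right) + 32 = - 29 \left(\frac{6}{62} + \frac{12}{-1}\right) + 32 = - 29 \left(6 \cdot \frac{1}{62} + 12 \left(-1\right)\right) + 32 = - 29 \left(\frac{3}{31} - 12\right) + 32 = \left(-29\right) \left(- \frac{369}{31}\right) + 32 = \frac{10701}{31} + 32 = \frac{11693}{31}$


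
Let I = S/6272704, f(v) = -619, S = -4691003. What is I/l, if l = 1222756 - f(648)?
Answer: -4691003/7673869256000 ≈ -6.1130e-7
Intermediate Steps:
I = -4691003/6272704 ≈ -0.74784
l = 1223375 (l = 1222756 - 1*(-619) = 1222756 + 619 = 1223375)
I/l = -4691003/6272704/1223375 = -4691003/6272704*1/1223375 = -4691003/7673869256000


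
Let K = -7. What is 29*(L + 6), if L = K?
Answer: -29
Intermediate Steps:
L = -7
29*(L + 6) = 29*(-7 + 6) = 29*(-1) = -29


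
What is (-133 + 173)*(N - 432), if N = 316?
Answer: -4640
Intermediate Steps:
(-133 + 173)*(N - 432) = (-133 + 173)*(316 - 432) = 40*(-116) = -4640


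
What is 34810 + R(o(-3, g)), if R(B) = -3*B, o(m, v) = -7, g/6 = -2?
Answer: 34831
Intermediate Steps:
g = -12 (g = 6*(-2) = -12)
34810 + R(o(-3, g)) = 34810 - 3*(-7) = 34810 + 21 = 34831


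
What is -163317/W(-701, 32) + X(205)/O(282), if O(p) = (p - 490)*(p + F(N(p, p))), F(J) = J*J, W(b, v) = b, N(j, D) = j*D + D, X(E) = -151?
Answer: 216354451658699099/928650848427744 ≈ 232.98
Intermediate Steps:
N(j, D) = D + D*j (N(j, D) = D*j + D = D + D*j)
F(J) = J²
O(p) = (-490 + p)*(p + p²*(1 + p)²) (O(p) = (p - 490)*(p + (p*(1 + p))²) = (-490 + p)*(p + p²*(1 + p)²))
-163317/W(-701, 32) + X(205)/O(282) = -163317/(-701) - 151*1/(282*(-490 + 282⁴ - 979*282² - 489*282 - 488*282³)) = -163317*(-1/701) - 151*1/(282*(-490 + 6324066576 - 979*79524 - 137898 - 488*22425768)) = 163317/701 - 151*1/(282*(-490 + 6324066576 - 77853996 - 137898 - 10943774784)) = 163317/701 - 151/(282*(-4697700592)) = 163317/701 - 151/(-1324751566944) = 163317/701 - 151*(-1/1324751566944) = 163317/701 + 151/1324751566944 = 216354451658699099/928650848427744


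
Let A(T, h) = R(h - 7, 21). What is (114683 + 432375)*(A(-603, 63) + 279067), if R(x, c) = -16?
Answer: 152657081958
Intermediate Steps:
A(T, h) = -16
(114683 + 432375)*(A(-603, 63) + 279067) = (114683 + 432375)*(-16 + 279067) = 547058*279051 = 152657081958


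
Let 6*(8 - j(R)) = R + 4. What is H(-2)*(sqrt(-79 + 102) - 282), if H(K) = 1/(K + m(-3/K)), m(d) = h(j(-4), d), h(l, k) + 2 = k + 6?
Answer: -564/7 + 2*sqrt(23)/7 ≈ -79.201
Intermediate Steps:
j(R) = 22/3 - R/6 (j(R) = 8 - (R + 4)/6 = 8 - (4 + R)/6 = 8 + (-2/3 - R/6) = 22/3 - R/6)
h(l, k) = 4 + k (h(l, k) = -2 + (k + 6) = -2 + (6 + k) = 4 + k)
m(d) = 4 + d
H(K) = 1/(4 + K - 3/K) (H(K) = 1/(K + (4 - 3/K)) = 1/(4 + K - 3/K))
H(-2)*(sqrt(-79 + 102) - 282) = (-2/(-3 + (-2)**2 + 4*(-2)))*(sqrt(-79 + 102) - 282) = (-2/(-3 + 4 - 8))*(sqrt(23) - 282) = (-2/(-7))*(-282 + sqrt(23)) = (-2*(-1/7))*(-282 + sqrt(23)) = 2*(-282 + sqrt(23))/7 = -564/7 + 2*sqrt(23)/7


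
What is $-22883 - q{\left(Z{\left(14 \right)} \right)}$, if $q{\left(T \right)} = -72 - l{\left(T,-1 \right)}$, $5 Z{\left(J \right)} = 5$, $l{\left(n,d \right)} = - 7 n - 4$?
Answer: $-22822$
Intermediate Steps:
$l{\left(n,d \right)} = -4 - 7 n$
$Z{\left(J \right)} = 1$ ($Z{\left(J \right)} = \frac{1}{5} \cdot 5 = 1$)
$q{\left(T \right)} = -68 + 7 T$ ($q{\left(T \right)} = -72 - \left(-4 - 7 T\right) = -72 + \left(4 + 7 T\right) = -68 + 7 T$)
$-22883 - q{\left(Z{\left(14 \right)} \right)} = -22883 - \left(-68 + 7 \cdot 1\right) = -22883 - \left(-68 + 7\right) = -22883 - -61 = -22883 + 61 = -22822$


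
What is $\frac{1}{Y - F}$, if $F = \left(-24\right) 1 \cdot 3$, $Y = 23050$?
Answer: $\frac{1}{23122} \approx 4.3249 \cdot 10^{-5}$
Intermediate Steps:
$F = -72$ ($F = \left(-24\right) 3 = -72$)
$\frac{1}{Y - F} = \frac{1}{23050 - -72} = \frac{1}{23050 + 72} = \frac{1}{23122}$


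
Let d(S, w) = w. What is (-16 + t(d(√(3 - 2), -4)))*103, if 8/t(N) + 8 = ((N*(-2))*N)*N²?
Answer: -107223/65 ≈ -1649.6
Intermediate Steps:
t(N) = 8/(-8 - 2*N⁴) (t(N) = 8/(-8 + ((N*(-2))*N)*N²) = 8/(-8 + ((-2*N)*N)*N²) = 8/(-8 + (-2*N²)*N²) = 8/(-8 - 2*N⁴))
(-16 + t(d(√(3 - 2), -4)))*103 = (-16 - 4/(4 + (-4)⁴))*103 = (-16 - 4/(4 + 256))*103 = (-16 - 4/260)*103 = (-16 - 4*1/260)*103 = (-16 - 1/65)*103 = -1041/65*103 = -107223/65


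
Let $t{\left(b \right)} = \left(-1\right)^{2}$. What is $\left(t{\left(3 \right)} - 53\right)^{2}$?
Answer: $2704$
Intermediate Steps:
$t{\left(b \right)} = 1$
$\left(t{\left(3 \right)} - 53\right)^{2} = \left(1 - 53\right)^{2} = \left(-52\right)^{2} = 2704$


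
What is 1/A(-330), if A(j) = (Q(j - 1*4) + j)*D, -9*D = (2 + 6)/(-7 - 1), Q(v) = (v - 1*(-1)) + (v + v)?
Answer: -9/1331 ≈ -0.0067618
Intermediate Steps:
Q(v) = 1 + 3*v (Q(v) = (v + 1) + 2*v = (1 + v) + 2*v = 1 + 3*v)
D = 1/9 (D = -(2 + 6)/(9*(-7 - 1)) = -8/(9*(-8)) = -8*(-1)/(9*8) = -1/9*(-1) = 1/9 ≈ 0.11111)
A(j) = -11/9 + 4*j/9 (A(j) = ((1 + 3*(j - 1*4)) + j)*(1/9) = ((1 + 3*(j - 4)) + j)*(1/9) = ((1 + 3*(-4 + j)) + j)*(1/9) = ((1 + (-12 + 3*j)) + j)*(1/9) = ((-11 + 3*j) + j)*(1/9) = (-11 + 4*j)*(1/9) = -11/9 + 4*j/9)
1/A(-330) = 1/(-11/9 + (4/9)*(-330)) = 1/(-11/9 - 440/3) = 1/(-1331/9) = -9/1331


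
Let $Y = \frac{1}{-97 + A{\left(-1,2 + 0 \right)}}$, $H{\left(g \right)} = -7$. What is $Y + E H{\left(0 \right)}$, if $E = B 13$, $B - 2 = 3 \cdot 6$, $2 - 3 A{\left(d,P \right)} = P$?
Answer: $- \frac{176541}{97} \approx -1820.0$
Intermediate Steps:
$A{\left(d,P \right)} = \frac{2}{3} - \frac{P}{3}$
$Y = - \frac{1}{97}$ ($Y = \frac{1}{-97 + \left(\frac{2}{3} - \frac{2 + 0}{3}\right)} = \frac{1}{-97 + \left(\frac{2}{3} - \frac{2}{3}\right)} = \frac{1}{-97 + 0} = \frac{1}{-97} = - \frac{1}{97} \approx -0.010309$)
$B = 20$ ($B = 2 + 3 \cdot 6 = 2 + 18 = 20$)
$E = 260$ ($E = 20 \cdot 13 = 260$)
$Y + E H{\left(0 \right)} = - \frac{1}{97} + 260 \left(-7\right) = - \frac{1}{97} - 1820 = - \frac{176541}{97}$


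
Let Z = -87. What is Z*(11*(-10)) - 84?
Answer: 9486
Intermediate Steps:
Z*(11*(-10)) - 84 = -957*(-10) - 84 = -87*(-110) - 84 = 9570 - 84 = 9486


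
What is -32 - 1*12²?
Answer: -176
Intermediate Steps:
-32 - 1*12² = -32 - 1*144 = -32 - 144 = -176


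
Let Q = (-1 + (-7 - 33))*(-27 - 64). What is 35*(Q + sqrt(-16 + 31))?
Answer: 130585 + 35*sqrt(15) ≈ 1.3072e+5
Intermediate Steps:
Q = 3731 (Q = (-1 - 40)*(-91) = -41*(-91) = 3731)
35*(Q + sqrt(-16 + 31)) = 35*(3731 + sqrt(-16 + 31)) = 35*(3731 + sqrt(15)) = 130585 + 35*sqrt(15)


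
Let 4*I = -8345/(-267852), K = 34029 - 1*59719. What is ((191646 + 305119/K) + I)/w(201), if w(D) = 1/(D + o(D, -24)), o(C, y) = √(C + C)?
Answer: 176700043908308503/4587411920 + 2637314088183709*√402/13762235760 ≈ 4.2361e+7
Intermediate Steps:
K = -25690 (K = 34029 - 59719 = -25690)
o(C, y) = √2*√C (o(C, y) = √(2*C) = √2*√C)
w(D) = 1/(D + √2*√D)
I = 8345/1071408 (I = (-8345/(-267852))/4 = (-8345*(-1/267852))/4 = (¼)*(8345/267852) = 8345/1071408 ≈ 0.0077888)
((191646 + 305119/K) + I)/w(201) = ((191646 + 305119/(-25690)) + 8345/1071408)/(1/(201 + √2*√201)) = ((191646 + 305119*(-1/25690)) + 8345/1071408)/(1/(201 + √402)) = ((191646 - 305119/25690) + 8345/1071408)*(201 + √402) = (4923080621/25690 + 8345/1071408)*(201 + √402) = 2637314088183709*(201 + √402)/13762235760 = 176700043908308503/4587411920 + 2637314088183709*√402/13762235760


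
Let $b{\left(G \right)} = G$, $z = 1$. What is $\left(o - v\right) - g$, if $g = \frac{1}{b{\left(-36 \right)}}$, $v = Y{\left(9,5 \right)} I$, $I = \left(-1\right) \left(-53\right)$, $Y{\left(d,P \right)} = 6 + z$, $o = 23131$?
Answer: $\frac{819361}{36} \approx 22760.0$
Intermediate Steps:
$Y{\left(d,P \right)} = 7$ ($Y{\left(d,P \right)} = 6 + 1 = 7$)
$I = 53$
$v = 371$ ($v = 7 \cdot 53 = 371$)
$g = - \frac{1}{36}$ ($g = \frac{1}{-36} = - \frac{1}{36} \approx -0.027778$)
$\left(o - v\right) - g = \left(23131 - 371\right) - - \frac{1}{36} = \left(23131 - 371\right) + \frac{1}{36} = 22760 + \frac{1}{36} = \frac{819361}{36}$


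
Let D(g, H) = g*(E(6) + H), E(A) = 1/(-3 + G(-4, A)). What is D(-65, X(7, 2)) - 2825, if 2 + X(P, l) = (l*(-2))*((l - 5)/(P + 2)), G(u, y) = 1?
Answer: -16495/6 ≈ -2749.2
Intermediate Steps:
E(A) = -½ (E(A) = 1/(-3 + 1) = 1/(-2) = -½)
X(P, l) = -2 - 2*l*(-5 + l)/(2 + P) (X(P, l) = -2 + (l*(-2))*((l - 5)/(P + 2)) = -2 + (-2*l)*((-5 + l)/(2 + P)) = -2 - 2*l*(-5 + l)/(2 + P))
D(g, H) = g*(-½ + H)
D(-65, X(7, 2)) - 2825 = -65*(-½ + 2*(-2 - 1*7 - 1*2² + 5*2)/(2 + 7)) - 2825 = -65*(-½ + 2*(-2 - 7 - 1*4 + 10)/9) - 2825 = -65*(-½ + 2*(⅑)*(-2 - 7 - 4 + 10)) - 2825 = -65*(-½ + 2*(⅑)*(-3)) - 2825 = -65*(-½ - ⅔) - 2825 = -65*(-7/6) - 2825 = 455/6 - 2825 = -16495/6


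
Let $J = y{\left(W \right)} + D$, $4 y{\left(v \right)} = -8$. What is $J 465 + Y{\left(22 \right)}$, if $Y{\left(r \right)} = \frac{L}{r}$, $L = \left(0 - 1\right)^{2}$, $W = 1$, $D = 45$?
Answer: $\frac{439891}{22} \approx 19995.0$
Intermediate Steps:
$y{\left(v \right)} = -2$ ($y{\left(v \right)} = \frac{1}{4} \left(-8\right) = -2$)
$J = 43$ ($J = -2 + 45 = 43$)
$L = 1$ ($L = \left(-1\right)^{2} = 1$)
$Y{\left(r \right)} = \frac{1}{r}$ ($Y{\left(r \right)} = 1 \frac{1}{r} = \frac{1}{r}$)
$J 465 + Y{\left(22 \right)} = 43 \cdot 465 + \frac{1}{22} = 19995 + \frac{1}{22} = \frac{439891}{22}$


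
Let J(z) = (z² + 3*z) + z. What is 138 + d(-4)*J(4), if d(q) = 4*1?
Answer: 266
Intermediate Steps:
J(z) = z² + 4*z
d(q) = 4
138 + d(-4)*J(4) = 138 + 4*(4*(4 + 4)) = 138 + 4*(4*8) = 138 + 4*32 = 138 + 128 = 266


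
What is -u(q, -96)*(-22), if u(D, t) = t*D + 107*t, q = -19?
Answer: -185856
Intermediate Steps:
u(D, t) = 107*t + D*t (u(D, t) = D*t + 107*t = 107*t + D*t)
-u(q, -96)*(-22) = -(-96*(107 - 19))*(-22) = -(-96*88)*(-22) = -(-8448)*(-22) = -1*185856 = -185856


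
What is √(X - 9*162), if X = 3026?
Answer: 28*√2 ≈ 39.598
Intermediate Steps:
√(X - 9*162) = √(3026 - 9*162) = √(3026 - 1458) = √1568 = 28*√2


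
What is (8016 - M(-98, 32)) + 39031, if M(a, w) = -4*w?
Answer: 47175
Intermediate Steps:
(8016 - M(-98, 32)) + 39031 = (8016 - (-4)*32) + 39031 = (8016 - 1*(-128)) + 39031 = (8016 + 128) + 39031 = 8144 + 39031 = 47175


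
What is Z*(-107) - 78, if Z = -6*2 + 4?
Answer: 778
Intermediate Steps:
Z = -8 (Z = -12 + 4 = -8)
Z*(-107) - 78 = -8*(-107) - 78 = 856 - 78 = 778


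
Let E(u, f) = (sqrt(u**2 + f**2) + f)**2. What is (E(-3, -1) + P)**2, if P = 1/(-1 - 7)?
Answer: 10129/64 - 87*sqrt(10)/2 ≈ 20.707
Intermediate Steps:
E(u, f) = (f + sqrt(f**2 + u**2))**2 (E(u, f) = (sqrt(f**2 + u**2) + f)**2 = (f + sqrt(f**2 + u**2))**2)
P = -1/8 (P = 1/(-8) = -1/8 ≈ -0.12500)
(E(-3, -1) + P)**2 = ((-1 + sqrt((-1)**2 + (-3)**2))**2 - 1/8)**2 = ((-1 + sqrt(1 + 9))**2 - 1/8)**2 = ((-1 + sqrt(10))**2 - 1/8)**2 = (-1/8 + (-1 + sqrt(10))**2)**2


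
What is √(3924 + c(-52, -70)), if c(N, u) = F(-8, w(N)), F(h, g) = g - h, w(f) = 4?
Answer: 4*√246 ≈ 62.738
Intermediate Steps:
c(N, u) = 12 (c(N, u) = 4 - 1*(-8) = 4 + 8 = 12)
√(3924 + c(-52, -70)) = √(3924 + 12) = √3936 = 4*√246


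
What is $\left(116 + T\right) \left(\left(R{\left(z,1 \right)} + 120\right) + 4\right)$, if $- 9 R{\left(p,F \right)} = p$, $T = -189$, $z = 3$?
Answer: $- \frac{27083}{3} \approx -9027.7$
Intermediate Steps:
$R{\left(p,F \right)} = - \frac{p}{9}$
$\left(116 + T\right) \left(\left(R{\left(z,1 \right)} + 120\right) + 4\right) = \left(116 - 189\right) \left(\left(\left(- \frac{1}{9}\right) 3 + 120\right) + 4\right) = - 73 \left(\left(- \frac{1}{3} + 120\right) + 4\right) = - 73 \left(\frac{359}{3} + 4\right) = \left(-73\right) \frac{371}{3} = - \frac{27083}{3}$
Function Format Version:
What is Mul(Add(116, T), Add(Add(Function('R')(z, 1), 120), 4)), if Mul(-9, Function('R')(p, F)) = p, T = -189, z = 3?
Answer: Rational(-27083, 3) ≈ -9027.7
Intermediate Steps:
Function('R')(p, F) = Mul(Rational(-1, 9), p)
Mul(Add(116, T), Add(Add(Function('R')(z, 1), 120), 4)) = Mul(Add(116, -189), Add(Add(Mul(Rational(-1, 9), 3), 120), 4)) = Mul(-73, Add(Add(Rational(-1, 3), 120), 4)) = Mul(-73, Add(Rational(359, 3), 4)) = Mul(-73, Rational(371, 3)) = Rational(-27083, 3)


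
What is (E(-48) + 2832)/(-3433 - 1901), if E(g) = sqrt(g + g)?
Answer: -472/889 - 2*I*sqrt(6)/2667 ≈ -0.53093 - 0.0018369*I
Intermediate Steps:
E(g) = sqrt(2)*sqrt(g) (E(g) = sqrt(2*g) = sqrt(2)*sqrt(g))
(E(-48) + 2832)/(-3433 - 1901) = (sqrt(2)*sqrt(-48) + 2832)/(-3433 - 1901) = (sqrt(2)*(4*I*sqrt(3)) + 2832)/(-5334) = (4*I*sqrt(6) + 2832)*(-1/5334) = (2832 + 4*I*sqrt(6))*(-1/5334) = -472/889 - 2*I*sqrt(6)/2667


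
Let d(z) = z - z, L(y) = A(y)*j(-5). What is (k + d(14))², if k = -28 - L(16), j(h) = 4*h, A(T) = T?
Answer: 85264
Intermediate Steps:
L(y) = -20*y (L(y) = y*(4*(-5)) = y*(-20) = -20*y)
d(z) = 0
k = 292 (k = -28 - (-20)*16 = -28 - 1*(-320) = -28 + 320 = 292)
(k + d(14))² = (292 + 0)² = 292² = 85264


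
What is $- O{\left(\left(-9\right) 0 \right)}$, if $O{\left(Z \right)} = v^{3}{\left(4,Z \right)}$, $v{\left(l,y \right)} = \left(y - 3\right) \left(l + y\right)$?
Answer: $1728$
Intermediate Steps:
$v{\left(l,y \right)} = \left(-3 + y\right) \left(l + y\right)$
$O{\left(Z \right)} = \left(-12 + Z + Z^{2}\right)^{3}$ ($O{\left(Z \right)} = \left(Z^{2} - 12 - 3 Z + 4 Z\right)^{3} = \left(-12 + Z + Z^{2}\right)^{3}$)
$- O{\left(\left(-9\right) 0 \right)} = - \left(-12 - 0 + \left(\left(-9\right) 0\right)^{2}\right)^{3} = - \left(-12 + 0 + 0^{2}\right)^{3} = - \left(-12 + 0 + 0\right)^{3} = - \left(-12\right)^{3} = \left(-1\right) \left(-1728\right) = 1728$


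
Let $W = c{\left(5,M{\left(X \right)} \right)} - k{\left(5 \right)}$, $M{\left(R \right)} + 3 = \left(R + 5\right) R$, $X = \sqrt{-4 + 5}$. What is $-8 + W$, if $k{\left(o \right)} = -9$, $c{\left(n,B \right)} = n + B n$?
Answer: $21$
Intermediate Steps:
$X = 1$ ($X = \sqrt{1} = 1$)
$M{\left(R \right)} = -3 + R \left(5 + R\right)$ ($M{\left(R \right)} = -3 + \left(R + 5\right) R = -3 + \left(5 + R\right) R = -3 + R \left(5 + R\right)$)
$W = 29$ ($W = 5 \left(1 + \left(-3 + 1^{2} + 5 \cdot 1\right)\right) - -9 = 5 \left(1 + \left(-3 + 1 + 5\right)\right) + 9 = 5 \left(1 + 3\right) + 9 = 5 \cdot 4 + 9 = 20 + 9 = 29$)
$-8 + W = -8 + 29 = 21$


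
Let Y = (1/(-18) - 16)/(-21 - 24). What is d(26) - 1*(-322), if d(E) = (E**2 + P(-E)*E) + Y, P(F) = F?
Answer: 261109/810 ≈ 322.36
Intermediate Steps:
Y = 289/810 (Y = (-1/18 - 16)/(-45) = -289/18*(-1/45) = 289/810 ≈ 0.35679)
d(E) = 289/810 (d(E) = (E**2 + (-E)*E) + 289/810 = (E**2 - E**2) + 289/810 = 0 + 289/810 = 289/810)
d(26) - 1*(-322) = 289/810 - 1*(-322) = 289/810 + 322 = 261109/810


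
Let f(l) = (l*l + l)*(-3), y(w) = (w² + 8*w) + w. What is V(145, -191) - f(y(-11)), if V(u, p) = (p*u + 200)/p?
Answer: 317433/191 ≈ 1662.0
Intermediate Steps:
y(w) = w² + 9*w
f(l) = -3*l - 3*l² (f(l) = (l² + l)*(-3) = (l + l²)*(-3) = -3*l - 3*l²)
V(u, p) = (200 + p*u)/p
V(145, -191) - f(y(-11)) = (145 + 200/(-191)) - (-3)*(-11*(9 - 11))*(1 - 11*(9 - 11)) = (145 + 200*(-1/191)) - (-3)*(-11*(-2))*(1 - 11*(-2)) = (145 - 200/191) - (-3)*22*(1 + 22) = 27495/191 - (-3)*22*23 = 27495/191 - 1*(-1518) = 27495/191 + 1518 = 317433/191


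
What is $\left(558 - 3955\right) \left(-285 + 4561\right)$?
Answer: $-14525572$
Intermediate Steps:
$\left(558 - 3955\right) \left(-285 + 4561\right) = \left(-3397\right) 4276 = -14525572$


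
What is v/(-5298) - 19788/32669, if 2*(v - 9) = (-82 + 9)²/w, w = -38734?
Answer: -8144102207359/13408189483416 ≈ -0.60740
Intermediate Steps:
v = 691883/77468 (v = 9 + ((-82 + 9)²/(-38734))/2 = 9 + ((-73)²*(-1/38734))/2 = 9 + (5329*(-1/38734))/2 = 9 + (½)*(-5329/38734) = 9 - 5329/77468 = 691883/77468 ≈ 8.9312)
v/(-5298) - 19788/32669 = (691883/77468)/(-5298) - 19788/32669 = (691883/77468)*(-1/5298) - 19788*1/32669 = -691883/410425464 - 19788/32669 = -8144102207359/13408189483416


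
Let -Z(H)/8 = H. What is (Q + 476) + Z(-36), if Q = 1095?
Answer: 1859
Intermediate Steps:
Z(H) = -8*H
(Q + 476) + Z(-36) = (1095 + 476) - 8*(-36) = 1571 + 288 = 1859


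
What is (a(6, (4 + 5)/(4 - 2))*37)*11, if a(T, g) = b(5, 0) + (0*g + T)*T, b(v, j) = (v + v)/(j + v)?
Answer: 15466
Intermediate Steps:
b(v, j) = 2*v/(j + v) (b(v, j) = (2*v)/(j + v) = 2*v/(j + v))
a(T, g) = 2 + T² (a(T, g) = 2*5/(0 + 5) + (0*g + T)*T = 2*5/5 + (0 + T)*T = 2*5*(⅕) + T*T = 2 + T²)
(a(6, (4 + 5)/(4 - 2))*37)*11 = ((2 + 6²)*37)*11 = ((2 + 36)*37)*11 = (38*37)*11 = 1406*11 = 15466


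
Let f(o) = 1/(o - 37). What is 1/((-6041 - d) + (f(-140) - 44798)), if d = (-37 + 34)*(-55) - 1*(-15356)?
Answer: -177/11745721 ≈ -1.5069e-5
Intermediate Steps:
f(o) = 1/(-37 + o)
d = 15521 (d = -3*(-55) + 15356 = 165 + 15356 = 15521)
1/((-6041 - d) + (f(-140) - 44798)) = 1/((-6041 - 1*15521) + (1/(-37 - 140) - 44798)) = 1/((-6041 - 15521) + (1/(-177) - 44798)) = 1/(-21562 + (-1/177 - 44798)) = 1/(-21562 - 7929247/177) = 1/(-11745721/177) = -177/11745721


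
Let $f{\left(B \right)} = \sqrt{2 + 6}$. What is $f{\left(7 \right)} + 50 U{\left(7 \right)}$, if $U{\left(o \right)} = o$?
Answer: $350 + 2 \sqrt{2} \approx 352.83$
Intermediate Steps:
$f{\left(B \right)} = 2 \sqrt{2}$ ($f{\left(B \right)} = \sqrt{8} = 2 \sqrt{2}$)
$f{\left(7 \right)} + 50 U{\left(7 \right)} = 2 \sqrt{2} + 50 \cdot 7 = 2 \sqrt{2} + 350 = 350 + 2 \sqrt{2}$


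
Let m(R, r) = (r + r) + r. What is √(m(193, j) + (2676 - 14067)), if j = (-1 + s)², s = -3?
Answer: I*√11343 ≈ 106.5*I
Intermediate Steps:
j = 16 (j = (-1 - 3)² = (-4)² = 16)
m(R, r) = 3*r (m(R, r) = 2*r + r = 3*r)
√(m(193, j) + (2676 - 14067)) = √(3*16 + (2676 - 14067)) = √(48 - 11391) = √(-11343) = I*√11343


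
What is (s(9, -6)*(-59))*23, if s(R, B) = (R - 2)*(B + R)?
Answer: -28497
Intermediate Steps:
s(R, B) = (-2 + R)*(B + R)
(s(9, -6)*(-59))*23 = ((9**2 - 2*(-6) - 2*9 - 6*9)*(-59))*23 = ((81 + 12 - 18 - 54)*(-59))*23 = (21*(-59))*23 = -1239*23 = -28497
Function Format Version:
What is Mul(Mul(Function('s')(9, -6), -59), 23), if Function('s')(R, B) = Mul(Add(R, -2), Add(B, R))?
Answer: -28497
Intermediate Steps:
Function('s')(R, B) = Mul(Add(-2, R), Add(B, R))
Mul(Mul(Function('s')(9, -6), -59), 23) = Mul(Mul(Add(Pow(9, 2), Mul(-2, -6), Mul(-2, 9), Mul(-6, 9)), -59), 23) = Mul(Mul(Add(81, 12, -18, -54), -59), 23) = Mul(Mul(21, -59), 23) = Mul(-1239, 23) = -28497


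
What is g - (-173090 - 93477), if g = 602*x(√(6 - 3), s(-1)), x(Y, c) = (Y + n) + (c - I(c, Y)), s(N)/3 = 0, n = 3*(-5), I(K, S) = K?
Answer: 257537 + 602*√3 ≈ 2.5858e+5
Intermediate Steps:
n = -15
s(N) = 0 (s(N) = 3*0 = 0)
x(Y, c) = -15 + Y (x(Y, c) = (Y - 15) + (c - c) = (-15 + Y) + 0 = -15 + Y)
g = -9030 + 602*√3 (g = 602*(-15 + √(6 - 3)) = 602*(-15 + √3) = -9030 + 602*√3 ≈ -7987.3)
g - (-173090 - 93477) = (-9030 + 602*√3) - (-173090 - 93477) = (-9030 + 602*√3) - 1*(-266567) = (-9030 + 602*√3) + 266567 = 257537 + 602*√3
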